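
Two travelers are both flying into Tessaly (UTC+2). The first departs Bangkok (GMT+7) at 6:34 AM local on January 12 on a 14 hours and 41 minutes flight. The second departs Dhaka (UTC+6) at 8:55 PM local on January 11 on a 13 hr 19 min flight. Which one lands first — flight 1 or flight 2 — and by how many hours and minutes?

the second, by 10 hours 1 minute

Flight 1 in UTC: 6:34 AM − 7:00 = 11:34 PM on Jan 11.
+14 hours and 41 minutes → arrive 2:15 PM UTC on Jan 12.
Flight 2 in UTC: 8:55 PM − 6:00 = 2:55 PM on Jan 11.
+13 hours 19 minutes → arrive 4:14 AM UTC on Jan 12.
Flight 2 lands earlier by 10 hours 1 minute.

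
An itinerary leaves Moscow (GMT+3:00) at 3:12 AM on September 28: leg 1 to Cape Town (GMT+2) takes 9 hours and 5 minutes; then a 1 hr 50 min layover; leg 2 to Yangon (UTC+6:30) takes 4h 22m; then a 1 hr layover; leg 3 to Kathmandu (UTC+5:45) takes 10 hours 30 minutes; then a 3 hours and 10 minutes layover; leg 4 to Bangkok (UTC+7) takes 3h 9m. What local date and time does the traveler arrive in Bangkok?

Convert departure to UTC: 3:12 AM − 3:00 = 12:12 AM UTC on Sep 28.
Add 9 hours 5 minutes leg 1 → 9:17 AM UTC.
Add 1 hour 50 minutes layover in Cape Town → 11:07 AM UTC.
Add 4 hours 22 minutes leg 2 → 3:29 PM UTC.
Add 1 hour layover in Yangon → 4:29 PM UTC.
Add 10 hours 30 minutes leg 3 → 2:59 AM UTC (Sep 29).
Add 3 hours 10 minutes layover in Kathmandu → 6:09 AM UTC.
Add 3 hours 9 minutes leg 4 → 9:18 AM UTC.
Bangkok is UTC+7:00, so local arrival = 9:18 AM + 7:00 = 4:18 PM on Sep 29.

4:18 PM on September 29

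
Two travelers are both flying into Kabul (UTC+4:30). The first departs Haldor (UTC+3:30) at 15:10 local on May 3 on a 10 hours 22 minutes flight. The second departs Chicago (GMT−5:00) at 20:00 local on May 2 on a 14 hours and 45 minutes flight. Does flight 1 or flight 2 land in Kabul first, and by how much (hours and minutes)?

Flight 1 in UTC: 15:10 − 3:30 = 11:40 on May 3.
+10 hours 22 minutes → arrive 22:02 UTC on May 3.
Flight 2 in UTC: 20:00 + 5:00 = 01:00 on May 3.
+14 hours and 45 minutes → arrive 15:45 UTC on May 3.
Flight 2 lands earlier by 6 hours 17 minutes.

the second, by 6 hours 17 minutes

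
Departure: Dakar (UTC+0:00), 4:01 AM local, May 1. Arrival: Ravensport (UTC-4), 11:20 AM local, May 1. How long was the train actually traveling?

Departure is already UTC: 4:01 AM on May 1.
Arrival in UTC: 11:20 AM + 4:00 = 3:20 PM on May 1.
Elapsed = 3:20 PM − 4:01 AM = 11 hours 19 minutes.

11 hours 19 minutes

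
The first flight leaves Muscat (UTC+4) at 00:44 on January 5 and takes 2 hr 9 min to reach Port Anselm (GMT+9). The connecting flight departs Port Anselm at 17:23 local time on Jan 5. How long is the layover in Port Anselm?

Convert departure to UTC: 00:44 − 4:00 = 20:44 UTC on Jan 4.
Add 2 hours 9 minutes flight time → 22:53 UTC.
Port Anselm is UTC+9:00, so local arrival = 22:53 + 9:00 = 07:53 on Jan 5.
Layover = 17:23 − 07:53 = 9 hours 30 minutes.

9 hours 30 minutes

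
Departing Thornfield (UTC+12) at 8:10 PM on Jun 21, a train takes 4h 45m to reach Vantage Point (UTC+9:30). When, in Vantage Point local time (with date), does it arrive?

Vantage Point is 2:30 behind Thornfield.
After 4 hours and 45 minutes it is 12:55 AM (Jun 22) in Thornfield.
Shift by the zone difference: 12:55 AM − 2:30 = 10:25 PM on Jun 21 in Vantage Point.

10:25 PM on Jun 21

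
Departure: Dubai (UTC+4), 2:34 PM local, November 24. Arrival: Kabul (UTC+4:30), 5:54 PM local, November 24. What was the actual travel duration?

2 hours 50 minutes

Kabul is 0:30 ahead of Dubai.
Clock-face elapsed time (ignoring zones) is 3 hours 20 minutes.
Actual elapsed = 3 hours 20 minutes − 0:30 = 2 hours 50 minutes.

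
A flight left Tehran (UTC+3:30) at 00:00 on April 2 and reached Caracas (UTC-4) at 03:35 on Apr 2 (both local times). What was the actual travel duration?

Departure in UTC: 00:00 − 3:30 = 20:30 on Apr 1.
Arrival in UTC: 03:35 + 4:00 = 07:35 on Apr 2.
Elapsed = 07:35 − 20:30 (+1 day) = 11 hours 5 minutes.

11 hours 5 minutes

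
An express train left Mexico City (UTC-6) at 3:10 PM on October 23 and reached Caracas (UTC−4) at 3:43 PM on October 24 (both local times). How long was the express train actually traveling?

22 hours 33 minutes

Caracas is 2:00 ahead of Mexico City.
Clock-face elapsed time (ignoring zones) is 24 hours 33 minutes.
Actual elapsed = 24 hours 33 minutes − 2:00 = 22 hours 33 minutes.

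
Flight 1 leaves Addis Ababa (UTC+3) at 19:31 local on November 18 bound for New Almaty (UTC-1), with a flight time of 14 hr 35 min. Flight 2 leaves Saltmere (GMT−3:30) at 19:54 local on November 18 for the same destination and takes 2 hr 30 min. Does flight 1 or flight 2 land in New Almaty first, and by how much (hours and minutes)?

the second, by 5 hours 12 minutes

Flight 1 in UTC: 19:31 − 3:00 = 16:31 on Nov 18.
+14 hours and 35 minutes → arrive 07:06 UTC on Nov 19.
Flight 2 in UTC: 19:54 + 3:30 = 23:24 on Nov 18.
+2 hours and 30 minutes → arrive 01:54 UTC on Nov 19.
Flight 2 lands earlier by 5 hours 12 minutes.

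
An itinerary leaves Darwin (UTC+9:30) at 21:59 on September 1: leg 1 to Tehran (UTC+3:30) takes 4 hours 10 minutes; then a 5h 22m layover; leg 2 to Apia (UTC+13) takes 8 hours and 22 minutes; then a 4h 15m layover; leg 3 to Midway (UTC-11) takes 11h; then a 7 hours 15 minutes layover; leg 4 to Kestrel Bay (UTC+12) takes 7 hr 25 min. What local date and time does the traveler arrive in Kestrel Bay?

00:18 on Sep 4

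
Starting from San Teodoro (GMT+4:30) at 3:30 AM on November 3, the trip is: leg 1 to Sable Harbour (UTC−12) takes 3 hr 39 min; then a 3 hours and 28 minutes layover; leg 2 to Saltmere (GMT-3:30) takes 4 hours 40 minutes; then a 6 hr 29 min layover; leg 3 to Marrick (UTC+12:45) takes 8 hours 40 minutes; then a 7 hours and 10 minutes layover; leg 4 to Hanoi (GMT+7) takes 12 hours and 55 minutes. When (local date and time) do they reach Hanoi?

5:01 AM on Nov 5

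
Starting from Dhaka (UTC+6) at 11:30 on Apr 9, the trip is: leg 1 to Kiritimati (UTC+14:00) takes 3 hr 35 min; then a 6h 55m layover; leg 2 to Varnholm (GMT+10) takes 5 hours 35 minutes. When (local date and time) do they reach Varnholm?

Convert departure to UTC: 11:30 − 6:00 = 05:30 UTC on Apr 9.
Add 3 hours 35 minutes leg 1 → 09:05 UTC.
Add 6 hours and 55 minutes layover in Kiritimati → 16:00 UTC.
Add 5 hours 35 minutes leg 2 → 21:35 UTC.
Varnholm is UTC+10:00, so local arrival = 21:35 + 10:00 = 07:35 on Apr 10.

07:35 on April 10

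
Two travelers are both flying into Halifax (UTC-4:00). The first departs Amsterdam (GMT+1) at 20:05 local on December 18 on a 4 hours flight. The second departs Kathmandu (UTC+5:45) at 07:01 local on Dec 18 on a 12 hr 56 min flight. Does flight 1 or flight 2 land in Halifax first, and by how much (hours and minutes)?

the second, by 8 hours 53 minutes

Flight 1 in UTC: 20:05 − 1:00 = 19:05 on Dec 18.
+4 hours → arrive 23:05 UTC on Dec 18.
Flight 2 in UTC: 07:01 − 5:45 = 01:16 on Dec 18.
+12 hours and 56 minutes → arrive 14:12 UTC on Dec 18.
Flight 2 lands earlier by 8 hours 53 minutes.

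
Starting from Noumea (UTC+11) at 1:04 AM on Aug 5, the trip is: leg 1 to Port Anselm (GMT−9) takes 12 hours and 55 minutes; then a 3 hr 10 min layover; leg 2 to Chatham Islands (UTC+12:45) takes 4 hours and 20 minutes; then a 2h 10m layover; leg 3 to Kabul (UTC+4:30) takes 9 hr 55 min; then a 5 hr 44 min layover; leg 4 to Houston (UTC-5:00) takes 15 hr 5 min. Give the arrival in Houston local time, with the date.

2:23 PM on August 6

Convert departure to UTC: 1:04 AM − 11:00 = 2:04 PM UTC on Aug 4.
Add 12 hours and 55 minutes leg 1 → 2:59 AM UTC (Aug 5).
Add 3 hours and 10 minutes layover in Port Anselm → 6:09 AM UTC.
Add 4 hours 20 minutes leg 2 → 10:29 AM UTC.
Add 2 hours 10 minutes layover in Chatham Islands → 12:39 PM UTC.
Add 9 hours 55 minutes leg 3 → 10:34 PM UTC.
Add 5 hours 44 minutes layover in Kabul → 4:18 AM UTC (Aug 6).
Add 15 hours 5 minutes leg 4 → 7:23 PM UTC.
Houston is UTC−5:00, so local arrival = 7:23 PM − 5:00 = 2:23 PM on Aug 6.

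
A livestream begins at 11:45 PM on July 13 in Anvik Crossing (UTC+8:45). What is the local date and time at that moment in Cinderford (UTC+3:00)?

Cinderford is 5:45 behind Anvik Crossing.
Shift by the zone difference: 11:45 PM − 5:45 = 6:00 PM on Jul 13 in Cinderford.

6:00 PM on July 13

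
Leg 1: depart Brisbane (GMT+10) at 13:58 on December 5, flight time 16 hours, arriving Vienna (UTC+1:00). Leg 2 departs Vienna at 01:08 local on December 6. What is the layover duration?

4 hours 10 minutes

Convert departure to UTC: 13:58 − 10:00 = 03:58 UTC on Dec 5.
Add 16 hours flight time → 19:58 UTC.
Vienna is UTC+1:00, so local arrival = 19:58 + 1:00 = 20:58 on Dec 5.
Layover = 01:08 − 20:58 (+1 day) = 4 hours 10 minutes.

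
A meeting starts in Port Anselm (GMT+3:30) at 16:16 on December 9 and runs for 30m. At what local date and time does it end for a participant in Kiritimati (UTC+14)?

03:16 on December 10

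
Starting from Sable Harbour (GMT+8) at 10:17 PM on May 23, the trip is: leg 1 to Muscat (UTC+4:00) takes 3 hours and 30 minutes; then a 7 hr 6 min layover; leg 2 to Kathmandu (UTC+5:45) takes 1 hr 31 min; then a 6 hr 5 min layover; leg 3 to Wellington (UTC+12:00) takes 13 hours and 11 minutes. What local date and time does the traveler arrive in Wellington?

9:40 AM on May 25

Convert departure to UTC: 10:17 PM − 8:00 = 2:17 PM UTC on May 23.
Add 3 hours and 30 minutes leg 1 → 5:47 PM UTC.
Add 7 hours 6 minutes layover in Muscat → 12:53 AM UTC (May 24).
Add 1 hour 31 minutes leg 2 → 2:24 AM UTC.
Add 6 hours and 5 minutes layover in Kathmandu → 8:29 AM UTC.
Add 13 hours 11 minutes leg 3 → 9:40 PM UTC.
Wellington is UTC+12:00, so local arrival = 9:40 PM + 12:00 = 9:40 AM on May 25.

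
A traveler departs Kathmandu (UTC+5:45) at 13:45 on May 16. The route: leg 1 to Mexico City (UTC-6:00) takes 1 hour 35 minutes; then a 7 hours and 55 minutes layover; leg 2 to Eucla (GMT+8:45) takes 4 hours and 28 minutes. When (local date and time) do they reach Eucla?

06:43 on May 17

Convert departure to UTC: 13:45 − 5:45 = 08:00 UTC on May 16.
Add 1 hour and 35 minutes leg 1 → 09:35 UTC.
Add 7 hours 55 minutes layover in Mexico City → 17:30 UTC.
Add 4 hours and 28 minutes leg 2 → 21:58 UTC.
Eucla is UTC+8:45, so local arrival = 21:58 + 8:45 = 06:43 on May 17.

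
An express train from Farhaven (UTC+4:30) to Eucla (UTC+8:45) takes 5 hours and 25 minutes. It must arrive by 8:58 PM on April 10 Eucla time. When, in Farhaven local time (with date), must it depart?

11:18 AM on April 10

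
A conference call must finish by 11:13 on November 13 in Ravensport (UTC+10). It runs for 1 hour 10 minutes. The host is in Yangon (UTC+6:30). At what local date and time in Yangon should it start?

06:33 on November 13

Target end time in UTC: 11:13 − 10:00 = 01:13 on Nov 13.
Subtract 1 hour and 10 minutes → start 00:03 UTC on Nov 13.
Yangon is UTC+6:30: 00:03 + 6:30 = 06:33 on Nov 13.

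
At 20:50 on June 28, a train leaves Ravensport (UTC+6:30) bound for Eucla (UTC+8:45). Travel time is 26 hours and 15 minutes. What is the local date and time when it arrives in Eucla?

01:20 on June 30

Convert departure to UTC: 20:50 − 6:30 = 14:20 UTC on Jun 28.
Add 26 hours 15 minutes travel time → 16:35 UTC (Jun 29).
Eucla is UTC+8:45, so local arrival = 16:35 + 8:45 = 01:20 on Jun 30.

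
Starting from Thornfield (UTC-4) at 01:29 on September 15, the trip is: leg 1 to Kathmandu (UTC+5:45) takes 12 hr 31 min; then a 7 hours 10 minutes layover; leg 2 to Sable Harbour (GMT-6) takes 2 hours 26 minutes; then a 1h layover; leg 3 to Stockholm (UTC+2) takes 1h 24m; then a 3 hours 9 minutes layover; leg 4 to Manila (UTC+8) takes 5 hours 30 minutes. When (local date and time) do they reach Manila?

22:39 on Sep 16

Convert departure to UTC: 01:29 + 4:00 = 05:29 UTC on Sep 15.
Add 12 hours 31 minutes leg 1 → 18:00 UTC.
Add 7 hours and 10 minutes layover in Kathmandu → 01:10 UTC (Sep 16).
Add 2 hours 26 minutes leg 2 → 03:36 UTC.
Add 1 hour layover in Sable Harbour → 04:36 UTC.
Add 1 hour and 24 minutes leg 3 → 06:00 UTC.
Add 3 hours 9 minutes layover in Stockholm → 09:09 UTC.
Add 5 hours and 30 minutes leg 4 → 14:39 UTC.
Manila is UTC+8:00, so local arrival = 14:39 + 8:00 = 22:39 on Sep 16.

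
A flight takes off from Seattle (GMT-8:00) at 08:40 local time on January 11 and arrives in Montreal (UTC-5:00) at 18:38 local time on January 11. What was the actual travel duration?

Departure in UTC: 08:40 + 8:00 = 16:40 on Jan 11.
Arrival in UTC: 18:38 + 5:00 = 23:38 on Jan 11.
Elapsed = 23:38 − 16:40 = 6 hours 58 minutes.

6 hours 58 minutes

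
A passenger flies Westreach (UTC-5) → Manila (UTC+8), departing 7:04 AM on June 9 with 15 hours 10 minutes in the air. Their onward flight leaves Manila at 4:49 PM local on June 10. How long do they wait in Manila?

5 hours 35 minutes

Convert departure to UTC: 7:04 AM + 5:00 = 12:04 PM UTC on Jun 9.
Add 15 hours 10 minutes flight time → 3:14 AM UTC (Jun 10).
Manila is UTC+8:00, so local arrival = 3:14 AM + 8:00 = 11:14 AM on Jun 10.
Layover = 4:49 PM − 11:14 AM = 5 hours 35 minutes.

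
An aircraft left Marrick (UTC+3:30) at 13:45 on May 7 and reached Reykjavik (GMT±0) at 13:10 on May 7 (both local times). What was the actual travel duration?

2 hours 55 minutes

Departure in UTC: 13:45 − 3:30 = 10:15 on May 7.
Arrival is already UTC: 13:10 on May 7.
Elapsed = 13:10 − 10:15 = 2 hours 55 minutes.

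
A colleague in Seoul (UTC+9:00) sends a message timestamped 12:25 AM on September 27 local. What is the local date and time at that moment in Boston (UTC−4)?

11:25 AM on September 26

In UTC: 12:25 AM − 9:00 = 3:25 PM on Sep 26.
Boston is UTC−4:00: 3:25 PM − 4:00 = 11:25 AM on Sep 26.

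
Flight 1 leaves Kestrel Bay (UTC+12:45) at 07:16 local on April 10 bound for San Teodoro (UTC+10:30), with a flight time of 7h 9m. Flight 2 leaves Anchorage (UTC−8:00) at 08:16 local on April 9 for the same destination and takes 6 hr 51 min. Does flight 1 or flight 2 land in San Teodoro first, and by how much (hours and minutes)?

the second, by 2 hours 33 minutes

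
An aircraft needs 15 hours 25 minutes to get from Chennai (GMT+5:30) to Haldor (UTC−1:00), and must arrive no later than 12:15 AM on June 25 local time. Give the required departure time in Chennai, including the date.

Target arrival in UTC: 12:15 AM + 1:00 = 1:15 AM on Jun 25.
Subtract 15 hours 25 minutes → departure 9:50 AM UTC on Jun 24.
Chennai is UTC+5:30: 9:50 AM + 5:30 = 3:20 PM on Jun 24.

3:20 PM on Jun 24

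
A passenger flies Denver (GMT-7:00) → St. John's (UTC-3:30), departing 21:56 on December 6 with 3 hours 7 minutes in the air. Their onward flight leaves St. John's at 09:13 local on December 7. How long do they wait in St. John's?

4 hours 40 minutes

Convert departure to UTC: 21:56 + 7:00 = 04:56 UTC on Dec 7.
Add 3 hours and 7 minutes flight time → 08:03 UTC.
St. John's is UTC−3:30, so local arrival = 08:03 − 3:30 = 04:33 on Dec 7.
Layover = 09:13 − 04:33 = 4 hours 40 minutes.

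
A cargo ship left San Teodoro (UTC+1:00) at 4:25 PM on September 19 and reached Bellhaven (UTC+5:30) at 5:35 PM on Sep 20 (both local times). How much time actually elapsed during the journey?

20 hours 40 minutes

Departure in UTC: 4:25 PM − 1:00 = 3:25 PM on Sep 19.
Arrival in UTC: 5:35 PM − 5:30 = 12:05 PM on Sep 20.
Elapsed = 12:05 PM − 3:25 PM (+1 day) = 20 hours 40 minutes.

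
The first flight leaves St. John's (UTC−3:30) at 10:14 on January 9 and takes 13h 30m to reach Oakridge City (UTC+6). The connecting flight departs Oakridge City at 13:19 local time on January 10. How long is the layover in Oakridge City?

4 hours 5 minutes

Convert departure to UTC: 10:14 + 3:30 = 13:44 UTC on Jan 9.
Add 13 hours 30 minutes flight time → 03:14 UTC (Jan 10).
Oakridge City is UTC+6:00, so local arrival = 03:14 + 6:00 = 09:14 on Jan 10.
Layover = 13:19 − 09:14 = 4 hours 5 minutes.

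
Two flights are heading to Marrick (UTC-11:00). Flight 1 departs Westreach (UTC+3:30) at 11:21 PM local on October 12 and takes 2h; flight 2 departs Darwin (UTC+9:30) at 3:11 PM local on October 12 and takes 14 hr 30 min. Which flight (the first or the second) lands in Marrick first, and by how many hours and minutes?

the second, by 1 hour 40 minutes

Flight 1 in UTC: 11:21 PM − 3:30 = 7:51 PM on Oct 12.
+2 hours → arrive 9:51 PM UTC on Oct 12.
Flight 2 in UTC: 3:11 PM − 9:30 = 5:41 AM on Oct 12.
+14 hours and 30 minutes → arrive 8:11 PM UTC on Oct 12.
Flight 2 lands earlier by 1 hour 40 minutes.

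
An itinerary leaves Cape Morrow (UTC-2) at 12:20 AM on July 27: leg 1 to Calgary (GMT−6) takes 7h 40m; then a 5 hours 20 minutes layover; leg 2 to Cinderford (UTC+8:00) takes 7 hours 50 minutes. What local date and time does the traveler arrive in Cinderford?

Convert departure to UTC: 12:20 AM + 2:00 = 2:20 AM UTC on Jul 27.
Add 7 hours and 40 minutes leg 1 → 10:00 AM UTC.
Add 5 hours 20 minutes layover in Calgary → 3:20 PM UTC.
Add 7 hours and 50 minutes leg 2 → 11:10 PM UTC.
Cinderford is UTC+8:00, so local arrival = 11:10 PM + 8:00 = 7:10 AM on Jul 28.

7:10 AM on July 28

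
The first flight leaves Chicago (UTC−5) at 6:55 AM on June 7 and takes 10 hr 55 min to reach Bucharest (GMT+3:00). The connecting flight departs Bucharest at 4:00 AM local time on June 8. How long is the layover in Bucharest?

2 hours 10 minutes

Convert departure to UTC: 6:55 AM + 5:00 = 11:55 AM UTC on Jun 7.
Add 10 hours 55 minutes flight time → 10:50 PM UTC.
Bucharest is UTC+3:00, so local arrival = 10:50 PM + 3:00 = 1:50 AM on Jun 8.
Layover = 4:00 AM − 1:50 AM = 2 hours 10 minutes.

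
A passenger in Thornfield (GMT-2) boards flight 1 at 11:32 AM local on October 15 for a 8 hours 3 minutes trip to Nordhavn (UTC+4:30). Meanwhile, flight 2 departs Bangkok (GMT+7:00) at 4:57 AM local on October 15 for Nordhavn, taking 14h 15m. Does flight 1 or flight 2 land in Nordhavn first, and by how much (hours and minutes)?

the second, by 9 hours 23 minutes

Flight 1 in UTC: 11:32 AM + 2:00 = 1:32 PM on Oct 15.
+8 hours and 3 minutes → arrive 9:35 PM UTC on Oct 15.
Flight 2 in UTC: 4:57 AM − 7:00 = 9:57 PM on Oct 14.
+14 hours 15 minutes → arrive 12:12 PM UTC on Oct 15.
Flight 2 lands earlier by 9 hours 23 minutes.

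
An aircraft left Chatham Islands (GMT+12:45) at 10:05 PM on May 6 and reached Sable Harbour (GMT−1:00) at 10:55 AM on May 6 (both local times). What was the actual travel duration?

Departure in UTC: 10:05 PM − 12:45 = 9:20 AM on May 6.
Arrival in UTC: 10:55 AM + 1:00 = 11:55 AM on May 6.
Elapsed = 11:55 AM − 9:20 AM = 2 hours 35 minutes.

2 hours 35 minutes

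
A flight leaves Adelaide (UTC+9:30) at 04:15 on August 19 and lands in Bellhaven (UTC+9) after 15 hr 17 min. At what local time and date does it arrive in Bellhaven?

19:02 on August 19

Convert departure to UTC: 04:15 − 9:30 = 18:45 UTC on Aug 18.
Add 15 hours 17 minutes travel time → 10:02 UTC (Aug 19).
Bellhaven is UTC+9:00, so local arrival = 10:02 + 9:00 = 19:02 on Aug 19.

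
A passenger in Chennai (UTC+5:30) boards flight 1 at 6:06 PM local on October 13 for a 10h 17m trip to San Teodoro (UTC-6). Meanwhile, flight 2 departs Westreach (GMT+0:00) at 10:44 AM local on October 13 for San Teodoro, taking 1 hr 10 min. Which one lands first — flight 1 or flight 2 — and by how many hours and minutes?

the second, by 10 hours 59 minutes

Flight 1 in UTC: 6:06 PM − 5:30 = 12:36 PM on Oct 13.
+10 hours and 17 minutes → arrive 10:53 PM UTC on Oct 13.
Flight 2 departs at 10:44 AM UTC (Oct 13).
+1 hour 10 minutes → arrive 11:54 AM UTC on Oct 13.
Flight 2 lands earlier by 10 hours 59 minutes.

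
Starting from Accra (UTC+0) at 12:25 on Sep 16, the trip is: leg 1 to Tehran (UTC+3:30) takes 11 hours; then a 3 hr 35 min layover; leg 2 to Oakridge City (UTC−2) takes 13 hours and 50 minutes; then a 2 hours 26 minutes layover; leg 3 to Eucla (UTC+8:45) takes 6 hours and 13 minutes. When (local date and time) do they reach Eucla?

10:14 on September 18

Accra is at UTC+0, so departure is already 12:25 UTC on Sep 16.
Add 11 hours leg 1 → 23:25 UTC.
Add 3 hours 35 minutes layover in Tehran → 03:00 UTC (Sep 17).
Add 13 hours and 50 minutes leg 2 → 16:50 UTC.
Add 2 hours 26 minutes layover in Oakridge City → 19:16 UTC.
Add 6 hours 13 minutes leg 3 → 01:29 UTC (Sep 18).
Eucla is UTC+8:45, so local arrival = 01:29 + 8:45 = 10:14 on Sep 18.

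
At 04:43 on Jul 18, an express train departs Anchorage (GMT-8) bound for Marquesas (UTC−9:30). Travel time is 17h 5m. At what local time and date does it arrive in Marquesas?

20:18 on July 18

Marquesas is 1:30 behind Anchorage.
After 17 hours 5 minutes it is 21:48 in Anchorage.
Shift by the zone difference: 21:48 − 1:30 = 20:18 on Jul 18 in Marquesas.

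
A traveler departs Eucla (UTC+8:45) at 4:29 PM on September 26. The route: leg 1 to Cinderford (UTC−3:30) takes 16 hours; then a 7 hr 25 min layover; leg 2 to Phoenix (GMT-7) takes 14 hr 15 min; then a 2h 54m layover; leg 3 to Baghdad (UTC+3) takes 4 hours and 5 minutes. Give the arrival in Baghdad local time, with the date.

7:23 AM on September 28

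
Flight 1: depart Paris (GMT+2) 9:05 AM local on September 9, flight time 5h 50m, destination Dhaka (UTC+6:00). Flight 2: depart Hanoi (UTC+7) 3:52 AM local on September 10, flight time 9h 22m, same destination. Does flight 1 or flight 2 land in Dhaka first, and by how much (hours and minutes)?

the first, by 17 hours 19 minutes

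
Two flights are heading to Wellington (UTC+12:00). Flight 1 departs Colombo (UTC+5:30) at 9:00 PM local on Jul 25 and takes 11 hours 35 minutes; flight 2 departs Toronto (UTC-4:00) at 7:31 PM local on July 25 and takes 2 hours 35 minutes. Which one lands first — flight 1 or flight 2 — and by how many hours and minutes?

the second, by 59 minutes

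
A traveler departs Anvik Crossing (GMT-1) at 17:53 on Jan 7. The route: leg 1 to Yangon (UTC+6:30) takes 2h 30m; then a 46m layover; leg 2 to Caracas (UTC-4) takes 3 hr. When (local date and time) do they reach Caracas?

21:09 on Jan 7

Convert departure to UTC: 17:53 + 1:00 = 18:53 UTC on Jan 7.
Add 2 hours and 30 minutes leg 1 → 21:23 UTC.
Add 46 minutes layover in Yangon → 22:09 UTC.
Add 3 hours leg 2 → 01:09 UTC (Jan 8).
Caracas is UTC−4:00, so local arrival = 01:09 − 4:00 = 21:09 on Jan 7.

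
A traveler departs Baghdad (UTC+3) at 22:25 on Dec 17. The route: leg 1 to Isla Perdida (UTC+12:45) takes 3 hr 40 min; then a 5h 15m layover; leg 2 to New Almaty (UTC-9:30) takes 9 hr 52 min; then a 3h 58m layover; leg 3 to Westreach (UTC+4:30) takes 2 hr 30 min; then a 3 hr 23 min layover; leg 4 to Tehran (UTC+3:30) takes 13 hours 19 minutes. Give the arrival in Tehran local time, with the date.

Convert departure to UTC: 22:25 − 3:00 = 19:25 UTC on Dec 17.
Add 3 hours and 40 minutes leg 1 → 23:05 UTC.
Add 5 hours 15 minutes layover in Isla Perdida → 04:20 UTC (Dec 18).
Add 9 hours 52 minutes leg 2 → 14:12 UTC.
Add 3 hours and 58 minutes layover in New Almaty → 18:10 UTC.
Add 2 hours 30 minutes leg 3 → 20:40 UTC.
Add 3 hours and 23 minutes layover in Westreach → 00:03 UTC (Dec 19).
Add 13 hours and 19 minutes leg 4 → 13:22 UTC.
Tehran is UTC+3:30, so local arrival = 13:22 + 3:30 = 16:52 on Dec 19.

16:52 on December 19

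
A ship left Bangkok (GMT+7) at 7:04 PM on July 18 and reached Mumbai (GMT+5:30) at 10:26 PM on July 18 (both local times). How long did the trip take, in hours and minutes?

4 hours 52 minutes

Departure in UTC: 7:04 PM − 7:00 = 12:04 PM on Jul 18.
Arrival in UTC: 10:26 PM − 5:30 = 4:56 PM on Jul 18.
Elapsed = 4:56 PM − 12:04 PM = 4 hours 52 minutes.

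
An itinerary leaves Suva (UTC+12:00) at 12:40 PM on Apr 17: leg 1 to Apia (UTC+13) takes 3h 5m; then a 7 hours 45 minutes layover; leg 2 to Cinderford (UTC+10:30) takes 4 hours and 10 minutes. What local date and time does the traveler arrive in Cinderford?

2:10 AM on April 18

Convert departure to UTC: 12:40 PM − 12:00 = 12:40 AM UTC on Apr 17.
Add 3 hours 5 minutes leg 1 → 3:45 AM UTC.
Add 7 hours 45 minutes layover in Apia → 11:30 AM UTC.
Add 4 hours 10 minutes leg 2 → 3:40 PM UTC.
Cinderford is UTC+10:30, so local arrival = 3:40 PM + 10:30 = 2:10 AM on Apr 18.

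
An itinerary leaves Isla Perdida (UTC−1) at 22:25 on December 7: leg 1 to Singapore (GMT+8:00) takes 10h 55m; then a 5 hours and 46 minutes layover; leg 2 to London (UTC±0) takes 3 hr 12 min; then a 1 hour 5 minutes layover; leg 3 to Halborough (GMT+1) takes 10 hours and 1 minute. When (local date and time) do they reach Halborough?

Convert departure to UTC: 22:25 + 1:00 = 23:25 UTC on Dec 7.
Add 10 hours and 55 minutes leg 1 → 10:20 UTC (Dec 8).
Add 5 hours and 46 minutes layover in Singapore → 16:06 UTC.
Add 3 hours 12 minutes leg 2 → 19:18 UTC.
Add 1 hour 5 minutes layover in London → 20:23 UTC.
Add 10 hours and 1 minute leg 3 → 06:24 UTC (Dec 9).
Halborough is UTC+1:00, so local arrival = 06:24 + 1:00 = 07:24 on Dec 9.

07:24 on Dec 9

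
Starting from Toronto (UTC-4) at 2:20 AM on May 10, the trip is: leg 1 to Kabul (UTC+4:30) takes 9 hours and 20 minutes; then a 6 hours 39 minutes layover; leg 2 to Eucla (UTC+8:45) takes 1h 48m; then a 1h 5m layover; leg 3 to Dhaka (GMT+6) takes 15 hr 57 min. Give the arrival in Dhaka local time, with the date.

11:09 PM on May 11

Convert departure to UTC: 2:20 AM + 4:00 = 6:20 AM UTC on May 10.
Add 9 hours and 20 minutes leg 1 → 3:40 PM UTC.
Add 6 hours 39 minutes layover in Kabul → 10:19 PM UTC.
Add 1 hour and 48 minutes leg 2 → 12:07 AM UTC (May 11).
Add 1 hour 5 minutes layover in Eucla → 1:12 AM UTC.
Add 15 hours and 57 minutes leg 3 → 5:09 PM UTC.
Dhaka is UTC+6:00, so local arrival = 5:09 PM + 6:00 = 11:09 PM on May 11.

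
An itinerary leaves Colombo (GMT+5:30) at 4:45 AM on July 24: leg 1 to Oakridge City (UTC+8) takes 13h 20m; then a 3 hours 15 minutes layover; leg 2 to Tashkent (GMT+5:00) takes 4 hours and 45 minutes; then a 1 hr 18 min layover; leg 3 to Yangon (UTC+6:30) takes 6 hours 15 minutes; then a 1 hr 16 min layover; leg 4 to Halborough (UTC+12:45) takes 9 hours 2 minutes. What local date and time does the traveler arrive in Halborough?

3:11 AM on Jul 26

Convert departure to UTC: 4:45 AM − 5:30 = 11:15 PM UTC on Jul 23.
Add 13 hours and 20 minutes leg 1 → 12:35 PM UTC (Jul 24).
Add 3 hours 15 minutes layover in Oakridge City → 3:50 PM UTC.
Add 4 hours and 45 minutes leg 2 → 8:35 PM UTC.
Add 1 hour 18 minutes layover in Tashkent → 9:53 PM UTC.
Add 6 hours and 15 minutes leg 3 → 4:08 AM UTC (Jul 25).
Add 1 hour and 16 minutes layover in Yangon → 5:24 AM UTC.
Add 9 hours and 2 minutes leg 4 → 2:26 PM UTC.
Halborough is UTC+12:45, so local arrival = 2:26 PM + 12:45 = 3:11 AM on Jul 26.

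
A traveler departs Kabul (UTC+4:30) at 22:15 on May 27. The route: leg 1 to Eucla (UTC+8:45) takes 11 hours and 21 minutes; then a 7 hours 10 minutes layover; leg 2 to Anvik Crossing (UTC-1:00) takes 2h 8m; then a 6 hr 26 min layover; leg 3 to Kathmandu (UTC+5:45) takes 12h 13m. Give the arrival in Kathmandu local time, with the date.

Convert departure to UTC: 22:15 − 4:30 = 17:45 UTC on May 27.
Add 11 hours and 21 minutes leg 1 → 05:06 UTC (May 28).
Add 7 hours 10 minutes layover in Eucla → 12:16 UTC.
Add 2 hours and 8 minutes leg 2 → 14:24 UTC.
Add 6 hours 26 minutes layover in Anvik Crossing → 20:50 UTC.
Add 12 hours and 13 minutes leg 3 → 09:03 UTC (May 29).
Kathmandu is UTC+5:45, so local arrival = 09:03 + 5:45 = 14:48 on May 29.

14:48 on May 29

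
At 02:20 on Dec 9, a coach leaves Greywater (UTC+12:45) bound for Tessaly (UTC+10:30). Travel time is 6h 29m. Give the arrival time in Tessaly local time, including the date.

Convert departure to UTC: 02:20 − 12:45 = 13:35 UTC on Dec 8.
Add 6 hours 29 minutes travel time → 20:04 UTC.
Tessaly is UTC+10:30, so local arrival = 20:04 + 10:30 = 06:34 on Dec 9.

06:34 on Dec 9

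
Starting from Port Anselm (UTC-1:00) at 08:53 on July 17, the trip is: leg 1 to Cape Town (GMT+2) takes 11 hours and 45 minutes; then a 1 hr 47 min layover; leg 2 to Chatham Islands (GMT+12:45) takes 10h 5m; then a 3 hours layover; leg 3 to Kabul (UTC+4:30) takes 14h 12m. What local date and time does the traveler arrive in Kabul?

07:12 on July 19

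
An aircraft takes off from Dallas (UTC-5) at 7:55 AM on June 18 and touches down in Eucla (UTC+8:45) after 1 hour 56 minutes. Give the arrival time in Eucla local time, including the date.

Convert departure to UTC: 7:55 AM + 5:00 = 12:55 PM UTC on Jun 18.
Add 1 hour 56 minutes travel time → 2:51 PM UTC.
Eucla is UTC+8:45, so local arrival = 2:51 PM + 8:45 = 11:36 PM on Jun 18.

11:36 PM on Jun 18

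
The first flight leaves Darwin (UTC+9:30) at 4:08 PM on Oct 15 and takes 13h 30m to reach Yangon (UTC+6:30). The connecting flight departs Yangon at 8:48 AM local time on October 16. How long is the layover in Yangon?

6 hours 10 minutes

Convert departure to UTC: 4:08 PM − 9:30 = 6:38 AM UTC on Oct 15.
Add 13 hours and 30 minutes flight time → 8:08 PM UTC.
Yangon is UTC+6:30, so local arrival = 8:08 PM + 6:30 = 2:38 AM on Oct 16.
Layover = 8:48 AM − 2:38 AM = 6 hours 10 minutes.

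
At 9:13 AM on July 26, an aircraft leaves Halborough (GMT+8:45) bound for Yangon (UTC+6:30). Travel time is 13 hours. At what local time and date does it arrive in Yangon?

Convert departure to UTC: 9:13 AM − 8:45 = 12:28 AM UTC on Jul 26.
Add 13 hours travel time → 1:28 PM UTC.
Yangon is UTC+6:30, so local arrival = 1:28 PM + 6:30 = 7:58 PM on Jul 26.

7:58 PM on Jul 26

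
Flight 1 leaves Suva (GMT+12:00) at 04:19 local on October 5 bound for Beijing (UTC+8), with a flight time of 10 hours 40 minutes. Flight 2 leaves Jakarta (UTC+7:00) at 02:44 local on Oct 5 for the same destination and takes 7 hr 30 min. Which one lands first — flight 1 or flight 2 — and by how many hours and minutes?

the first, by 15 minutes

Flight 1 in UTC: 04:19 − 12:00 = 16:19 on Oct 4.
+10 hours and 40 minutes → arrive 02:59 UTC on Oct 5.
Flight 2 in UTC: 02:44 − 7:00 = 19:44 on Oct 4.
+7 hours 30 minutes → arrive 03:14 UTC on Oct 5.
Flight 1 lands earlier by 15 minutes.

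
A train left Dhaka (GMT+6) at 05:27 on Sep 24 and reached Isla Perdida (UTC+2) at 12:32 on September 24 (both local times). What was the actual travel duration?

11 hours 5 minutes

Departure in UTC: 05:27 − 6:00 = 23:27 on Sep 23.
Arrival in UTC: 12:32 − 2:00 = 10:32 on Sep 24.
Elapsed = 10:32 − 23:27 (+1 day) = 11 hours 5 minutes.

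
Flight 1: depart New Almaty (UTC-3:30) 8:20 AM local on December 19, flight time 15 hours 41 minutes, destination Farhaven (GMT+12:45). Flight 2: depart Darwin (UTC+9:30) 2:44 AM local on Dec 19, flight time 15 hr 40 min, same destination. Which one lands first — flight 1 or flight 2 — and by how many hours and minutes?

the second, by 18 hours 37 minutes

Flight 1 in UTC: 8:20 AM + 3:30 = 11:50 AM on Dec 19.
+15 hours 41 minutes → arrive 3:31 AM UTC on Dec 20.
Flight 2 in UTC: 2:44 AM − 9:30 = 5:14 PM on Dec 18.
+15 hours and 40 minutes → arrive 8:54 AM UTC on Dec 19.
Flight 2 lands earlier by 18 hours 37 minutes.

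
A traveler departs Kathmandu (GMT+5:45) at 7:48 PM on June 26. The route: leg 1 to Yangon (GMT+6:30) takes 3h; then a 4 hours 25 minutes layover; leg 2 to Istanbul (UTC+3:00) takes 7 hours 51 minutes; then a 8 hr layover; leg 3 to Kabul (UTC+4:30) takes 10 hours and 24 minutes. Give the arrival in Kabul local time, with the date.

Convert departure to UTC: 7:48 PM − 5:45 = 2:03 PM UTC on Jun 26.
Add 3 hours leg 1 → 5:03 PM UTC.
Add 4 hours 25 minutes layover in Yangon → 9:28 PM UTC.
Add 7 hours and 51 minutes leg 2 → 5:19 AM UTC (Jun 27).
Add 8 hours layover in Istanbul → 1:19 PM UTC.
Add 10 hours 24 minutes leg 3 → 11:43 PM UTC.
Kabul is UTC+4:30, so local arrival = 11:43 PM + 4:30 = 4:13 AM on Jun 28.

4:13 AM on Jun 28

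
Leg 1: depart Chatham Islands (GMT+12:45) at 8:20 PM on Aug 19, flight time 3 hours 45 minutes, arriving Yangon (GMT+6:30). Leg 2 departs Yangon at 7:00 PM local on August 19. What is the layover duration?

Convert departure to UTC: 8:20 PM − 12:45 = 7:35 AM UTC on Aug 19.
Add 3 hours 45 minutes flight time → 11:20 AM UTC.
Yangon is UTC+6:30, so local arrival = 11:20 AM + 6:30 = 5:50 PM on Aug 19.
Layover = 7:00 PM − 5:50 PM = 1 hour 10 minutes.

1 hour 10 minutes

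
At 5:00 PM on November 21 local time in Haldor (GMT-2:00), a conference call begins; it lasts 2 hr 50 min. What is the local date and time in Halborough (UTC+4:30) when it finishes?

Halborough is 6:30 ahead of Haldor.
After 2 hours 50 minutes it is 7:50 PM in Haldor.
Shift by the zone difference: 7:50 PM + 6:30 = 2:20 AM on Nov 22 in Halborough.

2:20 AM on Nov 22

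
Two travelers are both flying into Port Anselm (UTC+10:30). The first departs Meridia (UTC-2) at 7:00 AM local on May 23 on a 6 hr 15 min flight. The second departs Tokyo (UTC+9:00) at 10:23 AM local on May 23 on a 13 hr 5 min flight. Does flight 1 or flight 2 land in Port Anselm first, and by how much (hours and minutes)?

Flight 1 in UTC: 7:00 AM + 2:00 = 9:00 AM on May 23.
+6 hours and 15 minutes → arrive 3:15 PM UTC on May 23.
Flight 2 in UTC: 10:23 AM − 9:00 = 1:23 AM on May 23.
+13 hours 5 minutes → arrive 2:28 PM UTC on May 23.
Flight 2 lands earlier by 47 minutes.

the second, by 47 minutes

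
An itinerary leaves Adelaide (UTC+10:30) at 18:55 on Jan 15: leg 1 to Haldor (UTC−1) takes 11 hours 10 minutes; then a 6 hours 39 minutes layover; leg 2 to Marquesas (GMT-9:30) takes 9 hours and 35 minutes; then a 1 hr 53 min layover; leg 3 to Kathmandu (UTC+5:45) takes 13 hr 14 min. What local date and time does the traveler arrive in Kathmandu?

08:41 on Jan 17

Convert departure to UTC: 18:55 − 10:30 = 08:25 UTC on Jan 15.
Add 11 hours 10 minutes leg 1 → 19:35 UTC.
Add 6 hours and 39 minutes layover in Haldor → 02:14 UTC (Jan 16).
Add 9 hours and 35 minutes leg 2 → 11:49 UTC.
Add 1 hour and 53 minutes layover in Marquesas → 13:42 UTC.
Add 13 hours 14 minutes leg 3 → 02:56 UTC (Jan 17).
Kathmandu is UTC+5:45, so local arrival = 02:56 + 5:45 = 08:41 on Jan 17.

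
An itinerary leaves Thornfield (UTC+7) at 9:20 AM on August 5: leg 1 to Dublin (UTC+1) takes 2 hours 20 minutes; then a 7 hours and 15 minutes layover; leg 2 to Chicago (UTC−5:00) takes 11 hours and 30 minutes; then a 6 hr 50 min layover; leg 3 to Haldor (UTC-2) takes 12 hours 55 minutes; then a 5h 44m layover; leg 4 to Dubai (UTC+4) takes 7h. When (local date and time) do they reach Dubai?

Convert departure to UTC: 9:20 AM − 7:00 = 2:20 AM UTC on Aug 5.
Add 2 hours 20 minutes leg 1 → 4:40 AM UTC.
Add 7 hours 15 minutes layover in Dublin → 11:55 AM UTC.
Add 11 hours 30 minutes leg 2 → 11:25 PM UTC.
Add 6 hours and 50 minutes layover in Chicago → 6:15 AM UTC (Aug 6).
Add 12 hours and 55 minutes leg 3 → 7:10 PM UTC.
Add 5 hours 44 minutes layover in Haldor → 12:54 AM UTC (Aug 7).
Add 7 hours leg 4 → 7:54 AM UTC.
Dubai is UTC+4:00, so local arrival = 7:54 AM + 4:00 = 11:54 AM on Aug 7.

11:54 AM on August 7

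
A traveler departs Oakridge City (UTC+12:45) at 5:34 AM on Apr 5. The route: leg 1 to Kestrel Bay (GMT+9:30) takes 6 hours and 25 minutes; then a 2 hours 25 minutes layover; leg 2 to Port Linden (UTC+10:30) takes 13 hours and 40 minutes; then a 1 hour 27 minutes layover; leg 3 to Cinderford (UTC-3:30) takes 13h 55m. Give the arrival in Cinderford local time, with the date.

Convert departure to UTC: 5:34 AM − 12:45 = 4:49 PM UTC on Apr 4.
Add 6 hours 25 minutes leg 1 → 11:14 PM UTC.
Add 2 hours 25 minutes layover in Kestrel Bay → 1:39 AM UTC (Apr 5).
Add 13 hours and 40 minutes leg 2 → 3:19 PM UTC.
Add 1 hour and 27 minutes layover in Port Linden → 4:46 PM UTC.
Add 13 hours and 55 minutes leg 3 → 6:41 AM UTC (Apr 6).
Cinderford is UTC−3:30, so local arrival = 6:41 AM − 3:30 = 3:11 AM on Apr 6.

3:11 AM on Apr 6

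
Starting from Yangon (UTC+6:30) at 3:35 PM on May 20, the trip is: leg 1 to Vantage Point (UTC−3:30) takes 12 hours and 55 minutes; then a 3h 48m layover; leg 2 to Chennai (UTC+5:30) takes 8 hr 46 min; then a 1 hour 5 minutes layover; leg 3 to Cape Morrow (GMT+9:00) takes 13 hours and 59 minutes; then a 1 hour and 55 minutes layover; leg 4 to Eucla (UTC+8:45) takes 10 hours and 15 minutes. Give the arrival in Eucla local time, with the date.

Convert departure to UTC: 3:35 PM − 6:30 = 9:05 AM UTC on May 20.
Add 12 hours 55 minutes leg 1 → 10:00 PM UTC.
Add 3 hours 48 minutes layover in Vantage Point → 1:48 AM UTC (May 21).
Add 8 hours and 46 minutes leg 2 → 10:34 AM UTC.
Add 1 hour 5 minutes layover in Chennai → 11:39 AM UTC.
Add 13 hours and 59 minutes leg 3 → 1:38 AM UTC (May 22).
Add 1 hour 55 minutes layover in Cape Morrow → 3:33 AM UTC.
Add 10 hours and 15 minutes leg 4 → 1:48 PM UTC.
Eucla is UTC+8:45, so local arrival = 1:48 PM + 8:45 = 10:33 PM on May 22.

10:33 PM on May 22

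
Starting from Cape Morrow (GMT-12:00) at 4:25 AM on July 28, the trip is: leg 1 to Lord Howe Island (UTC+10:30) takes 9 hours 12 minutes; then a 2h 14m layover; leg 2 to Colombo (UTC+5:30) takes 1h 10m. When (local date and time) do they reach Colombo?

Convert departure to UTC: 4:25 AM + 12:00 = 4:25 PM UTC on Jul 28.
Add 9 hours and 12 minutes leg 1 → 1:37 AM UTC (Jul 29).
Add 2 hours and 14 minutes layover in Lord Howe Island → 3:51 AM UTC.
Add 1 hour 10 minutes leg 2 → 5:01 AM UTC.
Colombo is UTC+5:30, so local arrival = 5:01 AM + 5:30 = 10:31 AM on Jul 29.

10:31 AM on July 29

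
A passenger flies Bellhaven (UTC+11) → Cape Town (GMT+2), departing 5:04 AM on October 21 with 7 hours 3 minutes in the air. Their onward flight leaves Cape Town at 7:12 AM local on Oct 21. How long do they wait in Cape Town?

4 hours 5 minutes

Convert departure to UTC: 5:04 AM − 11:00 = 6:04 PM UTC on Oct 20.
Add 7 hours and 3 minutes flight time → 1:07 AM UTC (Oct 21).
Cape Town is UTC+2:00, so local arrival = 1:07 AM + 2:00 = 3:07 AM on Oct 21.
Layover = 7:12 AM − 3:07 AM = 4 hours 5 minutes.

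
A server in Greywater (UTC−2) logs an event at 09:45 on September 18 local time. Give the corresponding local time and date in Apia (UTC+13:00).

00:45 on September 19

In UTC: 09:45 + 2:00 = 11:45 on Sep 18.
Apia is UTC+13:00: 11:45 + 13:00 = 00:45 on Sep 19.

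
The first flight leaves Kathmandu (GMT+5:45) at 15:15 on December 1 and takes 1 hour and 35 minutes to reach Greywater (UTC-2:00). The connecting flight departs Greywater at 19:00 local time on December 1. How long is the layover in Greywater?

Convert departure to UTC: 15:15 − 5:45 = 09:30 UTC on Dec 1.
Add 1 hour 35 minutes flight time → 11:05 UTC.
Greywater is UTC−2:00, so local arrival = 11:05 − 2:00 = 09:05 on Dec 1.
Layover = 19:00 − 09:05 = 9 hours 55 minutes.

9 hours 55 minutes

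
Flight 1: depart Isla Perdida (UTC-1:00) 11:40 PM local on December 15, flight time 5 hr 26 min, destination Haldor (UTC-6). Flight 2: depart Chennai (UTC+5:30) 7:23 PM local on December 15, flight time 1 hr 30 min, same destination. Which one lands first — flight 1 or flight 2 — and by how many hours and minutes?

Flight 1 in UTC: 11:40 PM + 1:00 = 12:40 AM on Dec 16.
+5 hours 26 minutes → arrive 6:06 AM UTC on Dec 16.
Flight 2 in UTC: 7:23 PM − 5:30 = 1:53 PM on Dec 15.
+1 hour and 30 minutes → arrive 3:23 PM UTC on Dec 15.
Flight 2 lands earlier by 14 hours 43 minutes.

the second, by 14 hours 43 minutes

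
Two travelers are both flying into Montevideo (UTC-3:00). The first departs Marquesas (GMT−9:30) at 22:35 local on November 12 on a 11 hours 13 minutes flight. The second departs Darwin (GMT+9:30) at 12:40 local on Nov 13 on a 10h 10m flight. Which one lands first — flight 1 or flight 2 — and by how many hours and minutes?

Flight 1 in UTC: 22:35 + 9:30 = 08:05 on Nov 13.
+11 hours 13 minutes → arrive 19:18 UTC on Nov 13.
Flight 2 in UTC: 12:40 − 9:30 = 03:10 on Nov 13.
+10 hours and 10 minutes → arrive 13:20 UTC on Nov 13.
Flight 2 lands earlier by 5 hours 58 minutes.

the second, by 5 hours 58 minutes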